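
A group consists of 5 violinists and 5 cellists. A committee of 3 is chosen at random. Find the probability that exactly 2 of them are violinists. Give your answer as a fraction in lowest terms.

5/12

There are C(10,3) = 120 ways to choose 3 from 10.
Selections with exactly 2 violinists: choose 2 of the 5 violinists and 1 of the 5 cellists, C(5,2)·C(5,1) = 10·5 = 50.
Probability = 50/120 = 5/12.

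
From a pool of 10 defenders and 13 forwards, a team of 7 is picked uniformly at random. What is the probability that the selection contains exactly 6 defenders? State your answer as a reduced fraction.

Total number of selections: C(23,7) = 245157.
Selections with exactly 6 defenders: choose 6 of the 10 defenders and 1 of the 13 forwards, C(10,6)·C(13,1) = 210·13 = 2730.
Probability = 2730/245157 = 910/81719.

910/81719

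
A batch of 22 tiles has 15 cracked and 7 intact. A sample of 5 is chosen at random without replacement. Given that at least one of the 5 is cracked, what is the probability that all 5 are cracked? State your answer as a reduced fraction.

Work in counts. Selections with at least one cracked: C(22,5) − C(7,5) = 26334 − 21 = 26313.
Of those, selections where all 5 are cracked: C(15,5) = 3003.
Conditional probability = 3003/26313 = 143/1253.

143/1253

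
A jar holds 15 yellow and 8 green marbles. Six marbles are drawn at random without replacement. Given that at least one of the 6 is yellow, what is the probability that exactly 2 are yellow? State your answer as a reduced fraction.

1050/14417

Work in counts. Selections with at least one yellow: C(23,6) − C(8,6) = 100947 − 28 = 100919.
Of those, selections where exactly 2 are yellow: C(15,2)·C(8,4) = 105·70 = 7350.
Conditional probability = 7350/100919 = 1050/14417.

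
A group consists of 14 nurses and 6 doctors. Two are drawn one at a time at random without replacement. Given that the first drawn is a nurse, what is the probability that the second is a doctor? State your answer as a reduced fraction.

6/19

After removing one nurse, 19 remain: 13 nurses and 6 doctors.
So the probability the next is a doctor is 6/19.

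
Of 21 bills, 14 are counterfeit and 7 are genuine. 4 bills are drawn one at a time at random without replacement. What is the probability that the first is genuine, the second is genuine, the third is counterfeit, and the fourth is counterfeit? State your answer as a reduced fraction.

91/1710

Multiply the conditional probabilities at each draw: 7/21 · 6/20 · 14/19 · 13/18 = 7644/143640 = 91/1710.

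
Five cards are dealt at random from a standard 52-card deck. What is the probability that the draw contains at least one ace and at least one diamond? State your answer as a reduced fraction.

229297/866320

There are C(52,5) = 2598960 possible draws.
By inclusion-exclusion on the complements, draws missing all aces or all diamonds: C(48,5) + C(39,5) − C(36,5) = 1712304 + 575757 − 376992 = 1911069.
So draws with at least one of each: 2598960 − 1911069 = 687891, probability 687891/2598960 = 229297/866320.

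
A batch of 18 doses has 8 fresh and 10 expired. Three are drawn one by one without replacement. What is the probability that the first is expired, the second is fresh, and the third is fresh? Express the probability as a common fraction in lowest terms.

35/306

Multiply the conditional probabilities at each draw: 10/18 · 8/17 · 7/16 = 560/4896 = 35/306.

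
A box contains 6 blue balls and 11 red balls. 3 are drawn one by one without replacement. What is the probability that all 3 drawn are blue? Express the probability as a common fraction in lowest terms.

Multiply the conditional probabilities at each draw: 6/17 · 5/16 · 4/15 = 120/4080 = 1/34.

1/34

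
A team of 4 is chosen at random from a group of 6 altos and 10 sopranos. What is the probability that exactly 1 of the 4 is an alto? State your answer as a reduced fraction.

The sample space is all 4-subsets of the 16: C(16,4) = 1820.
Selections with exactly 1 alto: choose 1 of the 6 altos and 3 of the 10 sopranos, C(6,1)·C(10,3) = 6·120 = 720.
Probability = 720/1820 = 36/91.

36/91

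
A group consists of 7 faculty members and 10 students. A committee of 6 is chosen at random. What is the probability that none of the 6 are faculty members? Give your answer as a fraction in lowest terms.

15/884

There are C(17,6) = 12376 possible selections.
Selections with no faculty members (all students): C(10,6) = 210.
Probability = 210/12376 = 15/884.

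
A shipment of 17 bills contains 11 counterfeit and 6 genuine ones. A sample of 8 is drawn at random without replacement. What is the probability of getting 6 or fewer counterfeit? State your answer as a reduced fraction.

31/34

There are C(17,8) = 24310 ways to choose the 8.
Count the complement (more than 6 counterfeit): C(11,7)·C(6,1) + C(11,8)·C(6,0) = 1980 + 165 = 2145.
Probability = 1 − 2145/24310 = 22165/24310 = 31/34.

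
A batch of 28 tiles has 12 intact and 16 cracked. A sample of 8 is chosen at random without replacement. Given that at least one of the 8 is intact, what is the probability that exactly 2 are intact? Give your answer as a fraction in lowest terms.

Work in counts. Selections with at least one intact: C(28,8) − C(16,8) = 3108105 − 12870 = 3095235.
Of those, selections where exactly 2 are intact: C(12,2)·C(16,6) = 66·8008 = 528528.
Conditional probability = 528528/3095235 = 1232/7215.

1232/7215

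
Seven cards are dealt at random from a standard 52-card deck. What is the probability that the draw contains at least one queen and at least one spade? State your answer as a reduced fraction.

53122231/133784560

There are C(52,7) = 133784560 possible draws.
By inclusion-exclusion on the complements, draws missing all queens or all spades: C(48,7) + C(39,7) − C(36,7) = 73629072 + 15380937 − 8347680 = 80662329.
So draws with at least one of each: 133784560 − 80662329 = 53122231, probability 53122231/133784560.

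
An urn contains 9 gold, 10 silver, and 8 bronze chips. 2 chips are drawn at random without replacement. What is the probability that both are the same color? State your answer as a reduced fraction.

There are C(27,2) = 351 ways to draw 2 chips.
All same color: C(9,2) + C(10,2) + C(8,2) = 36 + 45 + 28 = 109.
Probability = 109/351.

109/351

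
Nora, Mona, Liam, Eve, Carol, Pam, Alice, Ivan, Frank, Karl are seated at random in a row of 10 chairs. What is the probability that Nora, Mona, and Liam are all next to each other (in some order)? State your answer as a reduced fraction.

1/15

There are 10! = 3628800 arrangements.
Treat the three as one block: 8! placements × 3! orders within the block = 40320·6 = 241920.
Probability = 241920/3628800 = 1/15.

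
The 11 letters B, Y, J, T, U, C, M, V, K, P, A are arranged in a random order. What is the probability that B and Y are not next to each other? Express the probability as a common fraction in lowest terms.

9/11

There are 11! = 39916800 arrangements.
Arrangements with B and Y adjacent: 2·10! = 7257600.
So not adjacent: 39916800 − 7257600 = 32659200, probability 32659200/39916800 = 9/11.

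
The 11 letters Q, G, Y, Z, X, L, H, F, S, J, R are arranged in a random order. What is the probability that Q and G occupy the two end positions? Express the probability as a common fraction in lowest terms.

1/55

There are 11! = 39916800 arrangements.
Place Q and G at the ends in 2 ways, arrange the remaining 9 in 9! = 362880 ways: 2·362880 = 725760.
Probability = 725760/39916800 = 1/55.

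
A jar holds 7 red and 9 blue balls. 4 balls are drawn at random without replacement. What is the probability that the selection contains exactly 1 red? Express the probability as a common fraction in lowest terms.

21/65

Total number of selections: C(16,4) = 1820.
Selections with exactly 1 red: choose 1 of the 7 red and 3 of the 9 blue, C(7,1)·C(9,3) = 7·84 = 588.
Probability = 588/1820 = 21/65.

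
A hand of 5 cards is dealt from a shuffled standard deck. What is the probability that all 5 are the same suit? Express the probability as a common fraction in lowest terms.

33/16660

There are C(52,5) = 2598960 possible 5-card hands.
Hands of one suit: 4 suits × C(13,5) = 4·1287 = 5148.
Probability = 5148/2598960 = 33/16660.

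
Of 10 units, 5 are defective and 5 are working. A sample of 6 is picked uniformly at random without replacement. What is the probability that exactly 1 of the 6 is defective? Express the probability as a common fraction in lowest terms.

1/42

There are C(10,6) = 210 ways to choose 6 from 10.
Selections with exactly 1 defective: choose 1 of the 5 defective and 5 of the 5 working, C(5,1)·C(5,5) = 5·1 = 5.
Probability = 5/210 = 1/42.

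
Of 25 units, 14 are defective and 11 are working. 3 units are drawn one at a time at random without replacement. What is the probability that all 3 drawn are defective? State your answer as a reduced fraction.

91/575

Multiply the conditional probabilities at each draw: 14/25 · 13/24 · 12/23 = 2184/13800 = 91/575.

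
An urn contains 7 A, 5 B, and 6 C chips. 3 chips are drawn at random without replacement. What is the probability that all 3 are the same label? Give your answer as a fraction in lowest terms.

There are C(18,3) = 816 ways to draw 3 chips.
All same label: C(7,3) + C(5,3) + C(6,3) = 35 + 10 + 20 = 65.
Probability = 65/816.

65/816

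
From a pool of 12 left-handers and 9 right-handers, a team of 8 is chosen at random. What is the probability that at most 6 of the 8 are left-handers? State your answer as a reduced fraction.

3109/3230

Total selections: C(21,8) = 203490.
Count the complement (more than 6 left-handers): C(12,7)·C(9,1) + C(12,8)·C(9,0) = 7128 + 495 = 7623.
Probability = 1 − 7623/203490 = 195867/203490 = 3109/3230.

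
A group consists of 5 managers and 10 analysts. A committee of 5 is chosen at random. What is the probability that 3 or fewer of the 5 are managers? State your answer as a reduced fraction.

Total selections: C(15,5) = 3003.
Count the complement (more than 3 managers): C(5,4)·C(10,1) + C(5,5)·C(10,0) = 50 + 1 = 51.
Probability = 1 − 51/3003 = 2952/3003 = 984/1001.

984/1001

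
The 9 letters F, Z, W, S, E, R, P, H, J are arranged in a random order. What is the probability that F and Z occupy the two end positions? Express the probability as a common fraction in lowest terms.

There are 9! = 362880 arrangements.
Place F and Z at the ends in 2 ways, arrange the remaining 7 in 7! = 5040 ways: 2·5040 = 10080.
Probability = 10080/362880 = 1/36.

1/36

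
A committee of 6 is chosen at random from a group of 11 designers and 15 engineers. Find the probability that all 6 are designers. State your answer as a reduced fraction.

3/1495

There are C(26,6) = 230230 possible selections.
Selections with all designers: C(11,6) = 462.
Probability = 462/230230 = 3/1495.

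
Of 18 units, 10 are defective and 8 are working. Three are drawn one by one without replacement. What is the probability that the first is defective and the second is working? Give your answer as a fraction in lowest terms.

40/153

Multiply the conditional probabilities at each draw: 10/18 · 8/17 = 80/306 = 40/153.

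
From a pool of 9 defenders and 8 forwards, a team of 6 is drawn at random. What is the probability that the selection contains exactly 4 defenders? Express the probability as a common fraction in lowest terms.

There are C(17,6) = 12376 ways to choose 6 from 17.
Selections with exactly 4 defenders: choose 4 of the 9 defenders and 2 of the 8 forwards, C(9,4)·C(8,2) = 126·28 = 3528.
Probability = 3528/12376 = 63/221.

63/221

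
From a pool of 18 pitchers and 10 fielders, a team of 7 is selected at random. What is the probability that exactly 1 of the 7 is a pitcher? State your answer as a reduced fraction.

21/6578

Total number of selections: C(28,7) = 1184040.
Selections with exactly 1 pitcher: choose 1 of the 18 pitchers and 6 of the 10 fielders, C(18,1)·C(10,6) = 18·210 = 3780.
Probability = 3780/1184040 = 21/6578.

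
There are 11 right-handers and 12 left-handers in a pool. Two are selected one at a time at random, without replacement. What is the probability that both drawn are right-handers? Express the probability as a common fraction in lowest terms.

Multiply the conditional probabilities at each draw: 11/23 · 10/22 = 110/506 = 5/23.

5/23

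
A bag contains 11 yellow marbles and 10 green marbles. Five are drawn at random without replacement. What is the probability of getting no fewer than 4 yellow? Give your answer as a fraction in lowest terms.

22/119

There are C(21,5) = 20349 ways to choose the 5.
Favorable selections (no fewer than 4 yellow): C(11,4)·C(10,1) + C(11,5)·C(10,0) = 3300 + 462 = 3762.
Probability = 3762/20349 = 22/119.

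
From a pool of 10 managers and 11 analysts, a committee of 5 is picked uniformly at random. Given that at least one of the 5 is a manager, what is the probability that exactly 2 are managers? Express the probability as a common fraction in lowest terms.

Work in counts. Selections with at least one manager: C(21,5) − C(11,5) = 20349 − 462 = 19887.
Of those, selections where exactly 2 are managers: C(10,2)·C(11,3) = 45·165 = 7425.
Conditional probability = 7425/19887 = 2475/6629.

2475/6629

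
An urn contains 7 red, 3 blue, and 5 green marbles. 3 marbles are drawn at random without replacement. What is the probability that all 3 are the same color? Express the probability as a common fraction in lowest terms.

There are C(15,3) = 455 ways to draw 3 marbles.
All same color: C(7,3) + C(3,3) + C(5,3) = 35 + 1 + 10 = 46.
Probability = 46/455.

46/455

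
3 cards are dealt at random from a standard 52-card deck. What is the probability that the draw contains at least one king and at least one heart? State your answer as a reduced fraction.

There are C(52,3) = 22100 possible draws.
By inclusion-exclusion on the complements, draws missing all kings or all hearts: C(48,3) + C(39,3) − C(36,3) = 17296 + 9139 − 7140 = 19295.
So draws with at least one of each: 22100 − 19295 = 2805, probability 2805/22100 = 33/260.

33/260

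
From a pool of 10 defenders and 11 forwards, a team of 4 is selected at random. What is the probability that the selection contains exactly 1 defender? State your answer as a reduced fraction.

110/399

The sample space is all 4-subsets of the 21: C(21,4) = 5985.
Selections with exactly 1 defender: choose 1 of the 10 defenders and 3 of the 11 forwards, C(10,1)·C(11,3) = 10·165 = 1650.
Probability = 1650/5985 = 110/399.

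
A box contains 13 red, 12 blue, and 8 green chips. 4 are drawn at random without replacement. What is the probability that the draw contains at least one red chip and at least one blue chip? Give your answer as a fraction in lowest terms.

754/1023

There are C(33,4) = 40920 possible draws.
By inclusion-exclusion on the complements, draws missing all red or all blue: C(20,4) + C(21,4) − C(8,4) = 4845 + 5985 − 70 = 10760.
So draws with at least one of each: 40920 − 10760 = 30160, probability 30160/40920 = 754/1023.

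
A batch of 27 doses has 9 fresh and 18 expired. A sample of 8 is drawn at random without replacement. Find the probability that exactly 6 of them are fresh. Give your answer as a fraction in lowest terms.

The sample space is all 8-subsets of the 27: C(27,8) = 2220075.
Selections with exactly 6 fresh: choose 6 of the 9 fresh and 2 of the 18 expired, C(9,6)·C(18,2) = 84·153 = 12852.
Probability = 12852/2220075 = 476/82225.

476/82225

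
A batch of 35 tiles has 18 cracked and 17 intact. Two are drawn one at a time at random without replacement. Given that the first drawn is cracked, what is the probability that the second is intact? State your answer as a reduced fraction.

1/2

After removing one cracked, 34 remain: 17 cracked and 17 intact.
So the probability the next is intact is 17/34 = 1/2.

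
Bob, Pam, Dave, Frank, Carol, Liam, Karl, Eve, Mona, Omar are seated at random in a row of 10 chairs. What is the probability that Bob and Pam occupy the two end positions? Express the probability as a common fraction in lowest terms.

1/45

There are 10! = 3628800 arrangements.
Place Bob and Pam at the ends in 2 ways, arrange the remaining 8 in 8! = 40320 ways: 2·40320 = 80640.
Probability = 80640/3628800 = 1/45.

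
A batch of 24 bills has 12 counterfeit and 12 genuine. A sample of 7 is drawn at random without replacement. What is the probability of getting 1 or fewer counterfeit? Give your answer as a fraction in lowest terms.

15/437

There are C(24,7) = 346104 ways to choose the 7.
Favorable selections (1 or fewer counterfeit): C(12,0)·C(12,7) + C(12,1)·C(12,6) = 792 + 11088 = 11880.
Probability = 11880/346104 = 15/437.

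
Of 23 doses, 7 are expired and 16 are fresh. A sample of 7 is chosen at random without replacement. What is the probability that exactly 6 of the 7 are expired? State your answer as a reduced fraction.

There are C(23,7) = 245157 ways to choose 7 from 23.
Selections with exactly 6 expired: choose 6 of the 7 expired and 1 of the 16 fresh, C(7,6)·C(16,1) = 7·16 = 112.
Probability = 112/245157.

112/245157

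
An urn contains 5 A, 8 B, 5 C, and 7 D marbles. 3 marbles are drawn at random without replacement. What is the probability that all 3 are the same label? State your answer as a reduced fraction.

There are C(25,3) = 2300 ways to draw 3 marbles.
All same label: C(5,3) + C(8,3) + C(5,3) + C(7,3) = 10 + 56 + 10 + 35 = 111.
Probability = 111/2300.

111/2300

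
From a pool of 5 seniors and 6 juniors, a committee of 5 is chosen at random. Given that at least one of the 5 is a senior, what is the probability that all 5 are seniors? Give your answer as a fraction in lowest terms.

1/456

Work in counts. Selections with at least one senior: C(11,5) − C(6,5) = 462 − 6 = 456.
Of those, selections where all 5 are seniors: C(5,5) = 1.
Conditional probability = 1/456.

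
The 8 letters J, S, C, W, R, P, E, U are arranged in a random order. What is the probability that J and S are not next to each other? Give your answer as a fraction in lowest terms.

3/4

There are 8! = 40320 arrangements.
Arrangements with J and S adjacent: 2·7! = 10080.
So not adjacent: 40320 − 10080 = 30240, probability 30240/40320 = 3/4.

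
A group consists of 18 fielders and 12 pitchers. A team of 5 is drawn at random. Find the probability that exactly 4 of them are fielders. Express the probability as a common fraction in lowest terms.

The sample space is all 5-subsets of the 30: C(30,5) = 142506.
Selections with exactly 4 fielders: choose 4 of the 18 fielders and 1 of the 12 pitchers, C(18,4)·C(12,1) = 3060·12 = 36720.
Probability = 36720/142506 = 680/2639.

680/2639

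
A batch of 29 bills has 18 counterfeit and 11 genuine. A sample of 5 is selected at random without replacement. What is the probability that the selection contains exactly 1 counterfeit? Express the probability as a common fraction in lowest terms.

Total number of selections: C(29,5) = 118755.
Selections with exactly 1 counterfeit: choose 1 of the 18 counterfeit and 4 of the 11 genuine, C(18,1)·C(11,4) = 18·330 = 5940.
Probability = 5940/118755 = 132/2639.

132/2639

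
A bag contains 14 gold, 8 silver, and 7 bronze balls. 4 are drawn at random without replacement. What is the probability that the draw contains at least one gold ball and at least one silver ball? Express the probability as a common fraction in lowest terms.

There are C(29,4) = 23751 possible draws.
By inclusion-exclusion on the complements, draws missing all gold or all silver: C(15,4) + C(21,4) − C(7,4) = 1365 + 5985 − 35 = 7315.
So draws with at least one of each: 23751 − 7315 = 16436, probability 16436/23751 = 2348/3393.

2348/3393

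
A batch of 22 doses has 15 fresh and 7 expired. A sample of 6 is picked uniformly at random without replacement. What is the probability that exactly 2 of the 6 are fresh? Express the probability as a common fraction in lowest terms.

175/3553

The sample space is all 6-subsets of the 22: C(22,6) = 74613.
Selections with exactly 2 fresh: choose 2 of the 15 fresh and 4 of the 7 expired, C(15,2)·C(7,4) = 105·35 = 3675.
Probability = 3675/74613 = 175/3553.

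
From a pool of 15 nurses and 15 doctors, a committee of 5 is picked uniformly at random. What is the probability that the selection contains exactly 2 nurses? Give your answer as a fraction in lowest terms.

175/522

Total number of selections: C(30,5) = 142506.
Selections with exactly 2 nurses: choose 2 of the 15 nurses and 3 of the 15 doctors, C(15,2)·C(15,3) = 105·455 = 47775.
Probability = 47775/142506 = 175/522.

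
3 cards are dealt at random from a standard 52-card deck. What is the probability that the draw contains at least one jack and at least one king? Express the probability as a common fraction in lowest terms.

188/5525

There are C(52,3) = 22100 possible draws.
By inclusion-exclusion on the complements, draws missing all jacks or all kings: C(48,3) + C(48,3) − C(44,3) = 17296 + 17296 − 13244 = 21348.
So draws with at least one of each: 22100 − 21348 = 752, probability 752/22100 = 188/5525.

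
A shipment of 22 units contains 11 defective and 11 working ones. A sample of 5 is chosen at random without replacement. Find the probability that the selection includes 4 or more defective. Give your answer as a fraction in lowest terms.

62/399

Total selections: C(22,5) = 26334.
Favorable selections (4 or more defective): C(11,4)·C(11,1) + C(11,5)·C(11,0) = 3630 + 462 = 4092.
Probability = 4092/26334 = 62/399.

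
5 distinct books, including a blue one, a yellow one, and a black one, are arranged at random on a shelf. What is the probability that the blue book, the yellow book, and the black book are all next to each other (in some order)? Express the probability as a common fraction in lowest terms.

3/10

There are 5! = 120 arrangements.
Treat the three as one block: 3! placements × 3! orders within the block = 6·6 = 36.
Probability = 36/120 = 3/10.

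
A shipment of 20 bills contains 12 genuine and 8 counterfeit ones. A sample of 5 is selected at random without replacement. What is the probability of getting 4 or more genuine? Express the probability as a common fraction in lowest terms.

99/323

Total selections: C(20,5) = 15504.
Favorable selections (4 or more genuine): C(12,4)·C(8,1) + C(12,5)·C(8,0) = 3960 + 792 = 4752.
Probability = 4752/15504 = 99/323.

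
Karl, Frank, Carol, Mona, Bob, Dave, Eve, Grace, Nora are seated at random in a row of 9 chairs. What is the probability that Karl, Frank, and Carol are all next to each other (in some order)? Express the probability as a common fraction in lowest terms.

1/12

There are 9! = 362880 arrangements.
Treat the three as one block: 7! placements × 3! orders within the block = 5040·6 = 30240.
Probability = 30240/362880 = 1/12.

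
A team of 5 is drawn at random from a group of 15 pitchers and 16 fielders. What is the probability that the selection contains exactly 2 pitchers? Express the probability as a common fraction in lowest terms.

The sample space is all 5-subsets of the 31: C(31,5) = 169911.
Selections with exactly 2 pitchers: choose 2 of the 15 pitchers and 3 of the 16 fielders, C(15,2)·C(16,3) = 105·560 = 58800.
Probability = 58800/169911 = 2800/8091.

2800/8091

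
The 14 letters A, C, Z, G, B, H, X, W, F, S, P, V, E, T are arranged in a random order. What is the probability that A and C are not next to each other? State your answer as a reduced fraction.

There are 14! = 87178291200 arrangements.
Arrangements with A and C adjacent: 2·13! = 12454041600.
So not adjacent: 87178291200 − 12454041600 = 74724249600, probability 74724249600/87178291200 = 6/7.

6/7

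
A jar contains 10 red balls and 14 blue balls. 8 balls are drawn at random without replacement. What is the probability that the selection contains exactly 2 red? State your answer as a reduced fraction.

The sample space is all 8-subsets of the 24: C(24,8) = 735471.
Selections with exactly 2 red: choose 2 of the 10 red and 6 of the 14 blue, C(10,2)·C(14,6) = 45·3003 = 135135.
Probability = 135135/735471 = 1365/7429.

1365/7429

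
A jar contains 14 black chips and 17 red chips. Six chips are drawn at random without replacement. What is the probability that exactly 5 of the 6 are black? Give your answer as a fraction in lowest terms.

The sample space is all 6-subsets of the 31: C(31,6) = 736281.
Selections with exactly 5 black: choose 5 of the 14 black and 1 of the 17 red, C(14,5)·C(17,1) = 2002·17 = 34034.
Probability = 34034/736281 = 374/8091.

374/8091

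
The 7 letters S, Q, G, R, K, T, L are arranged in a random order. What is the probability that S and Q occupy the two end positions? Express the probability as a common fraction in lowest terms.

1/21

There are 7! = 5040 arrangements.
Place S and Q at the ends in 2 ways, arrange the remaining 5 in 5! = 120 ways: 2·120 = 240.
Probability = 240/5040 = 1/21.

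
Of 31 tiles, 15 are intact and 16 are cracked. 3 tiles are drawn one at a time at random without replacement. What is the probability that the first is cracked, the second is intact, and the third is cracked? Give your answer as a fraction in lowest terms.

120/899

Multiply the conditional probabilities at each draw: 16/31 · 15/30 · 15/29 = 3600/26970 = 120/899.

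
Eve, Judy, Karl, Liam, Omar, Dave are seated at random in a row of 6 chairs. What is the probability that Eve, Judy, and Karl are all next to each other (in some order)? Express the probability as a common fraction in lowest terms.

There are 6! = 720 arrangements.
Treat the three as one block: 4! placements × 3! orders within the block = 24·6 = 144.
Probability = 144/720 = 1/5.

1/5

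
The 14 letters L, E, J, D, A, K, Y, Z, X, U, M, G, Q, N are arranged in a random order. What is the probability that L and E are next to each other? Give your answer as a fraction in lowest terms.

1/7

There are 14! = 87178291200 arrangements.
Treat L and E as a block: 13! arrangements of the blocks × 2 orders within the block = 2·6227020800 = 12454041600.
Probability = 12454041600/87178291200 = 1/7.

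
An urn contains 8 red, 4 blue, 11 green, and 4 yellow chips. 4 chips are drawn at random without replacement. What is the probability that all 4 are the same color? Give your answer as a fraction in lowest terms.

There are C(27,4) = 17550 ways to draw 4 chips.
All same color: C(8,4) + C(4,4) + C(11,4) + C(4,4) = 70 + 1 + 330 + 1 = 402.
Probability = 402/17550 = 67/2925.

67/2925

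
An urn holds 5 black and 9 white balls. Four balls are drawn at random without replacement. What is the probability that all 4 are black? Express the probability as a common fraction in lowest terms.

5/1001

There are C(14,4) = 1001 possible selections.
Selections with all black: C(5,4) = 5.
Probability = 5/1001.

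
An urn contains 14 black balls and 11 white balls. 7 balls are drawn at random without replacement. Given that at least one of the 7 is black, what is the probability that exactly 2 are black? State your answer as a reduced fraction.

Work in counts. Selections with at least one black: C(25,7) − C(11,7) = 480700 − 330 = 480370.
Of those, selections where exactly 2 are black: C(14,2)·C(11,5) = 91·462 = 42042.
Conditional probability = 42042/480370 = 1911/21835.

1911/21835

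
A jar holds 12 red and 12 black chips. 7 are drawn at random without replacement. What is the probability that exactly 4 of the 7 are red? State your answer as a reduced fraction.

Total number of selections: C(24,7) = 346104.
Selections with exactly 4 red: choose 4 of the 12 red and 3 of the 12 black, C(12,4)·C(12,3) = 495·220 = 108900.
Probability = 108900/346104 = 275/874.

275/874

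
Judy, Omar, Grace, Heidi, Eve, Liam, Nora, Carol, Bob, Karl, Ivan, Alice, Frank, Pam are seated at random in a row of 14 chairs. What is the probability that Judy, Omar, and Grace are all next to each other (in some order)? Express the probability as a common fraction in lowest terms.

There are 14! = 87178291200 arrangements.
Treat the three as one block: 12! placements × 3! orders within the block = 479001600·6 = 2874009600.
Probability = 2874009600/87178291200 = 3/91.

3/91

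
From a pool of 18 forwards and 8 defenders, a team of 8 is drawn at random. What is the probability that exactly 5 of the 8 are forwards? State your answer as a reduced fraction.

479808/1562275

There are C(26,8) = 1562275 ways to choose 8 from 26.
Selections with exactly 5 forwards: choose 5 of the 18 forwards and 3 of the 8 defenders, C(18,5)·C(8,3) = 8568·56 = 479808.
Probability = 479808/1562275.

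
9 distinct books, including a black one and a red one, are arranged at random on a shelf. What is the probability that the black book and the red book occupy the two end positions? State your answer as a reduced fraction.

There are 9! = 362880 arrangements.
Place the black book and the red book at the ends in 2 ways, arrange the remaining 7 in 7! = 5040 ways: 2·5040 = 10080.
Probability = 10080/362880 = 1/36.

1/36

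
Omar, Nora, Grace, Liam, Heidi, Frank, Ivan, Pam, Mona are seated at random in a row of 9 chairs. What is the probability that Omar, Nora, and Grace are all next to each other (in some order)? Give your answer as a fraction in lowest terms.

1/12

There are 9! = 362880 arrangements.
Treat the three as one block: 7! placements × 3! orders within the block = 5040·6 = 30240.
Probability = 30240/362880 = 1/12.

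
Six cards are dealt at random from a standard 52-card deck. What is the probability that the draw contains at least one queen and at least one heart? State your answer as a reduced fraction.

There are C(52,6) = 20358520 possible draws.
By inclusion-exclusion on the complements, draws missing all queens or all hearts: C(48,6) + C(39,6) − C(36,6) = 12271512 + 3262623 − 1947792 = 13586343.
So draws with at least one of each: 20358520 − 13586343 = 6772177, probability 6772177/20358520.

6772177/20358520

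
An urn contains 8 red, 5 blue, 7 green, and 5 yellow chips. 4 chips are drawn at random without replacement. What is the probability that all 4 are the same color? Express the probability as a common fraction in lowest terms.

1/110

There are C(25,4) = 12650 ways to draw 4 chips.
All same color: C(8,4) + C(5,4) + C(7,4) + C(5,4) = 70 + 5 + 35 + 5 = 115.
Probability = 115/12650 = 1/110.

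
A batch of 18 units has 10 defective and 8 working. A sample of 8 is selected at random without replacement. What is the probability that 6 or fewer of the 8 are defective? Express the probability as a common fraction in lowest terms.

14251/14586

Total selections: C(18,8) = 43758.
Count the complement (more than 6 defective): C(10,7)·C(8,1) + C(10,8)·C(8,0) = 960 + 45 = 1005.
Probability = 1 − 1005/43758 = 42753/43758 = 14251/14586.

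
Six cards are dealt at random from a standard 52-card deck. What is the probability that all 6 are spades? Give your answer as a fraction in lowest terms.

There are C(52,6) = 20358520 possible 6-card hands.
Hands that are all spades: C(13,6) = 1716.
Probability = 1716/20358520 = 33/391510.

33/391510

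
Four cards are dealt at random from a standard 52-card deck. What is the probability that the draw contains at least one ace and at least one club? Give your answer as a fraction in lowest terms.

52799/270725

There are C(52,4) = 270725 possible draws.
By inclusion-exclusion on the complements, draws missing all aces or all clubs: C(48,4) + C(39,4) − C(36,4) = 194580 + 82251 − 58905 = 217926.
So draws with at least one of each: 270725 − 217926 = 52799, probability 52799/270725.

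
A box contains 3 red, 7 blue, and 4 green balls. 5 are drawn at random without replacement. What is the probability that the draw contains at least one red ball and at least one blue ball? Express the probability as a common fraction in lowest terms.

217/286

There are C(14,5) = 2002 possible draws.
By inclusion-exclusion on the complements, draws missing all red or all blue: C(11,5) + C(7,5) − C(4,5) = 462 + 21 − 0 = 483.
So draws with at least one of each: 2002 − 483 = 1519, probability 1519/2002 = 217/286.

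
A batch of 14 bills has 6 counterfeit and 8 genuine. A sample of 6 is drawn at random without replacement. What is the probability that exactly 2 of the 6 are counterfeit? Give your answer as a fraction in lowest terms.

There are C(14,6) = 3003 ways to choose 6 from 14.
Selections with exactly 2 counterfeit: choose 2 of the 6 counterfeit and 4 of the 8 genuine, C(6,2)·C(8,4) = 15·70 = 1050.
Probability = 1050/3003 = 50/143.

50/143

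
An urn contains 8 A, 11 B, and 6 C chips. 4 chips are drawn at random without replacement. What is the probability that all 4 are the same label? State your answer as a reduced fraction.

There are C(25,4) = 12650 ways to draw 4 chips.
All same label: C(8,4) + C(11,4) + C(6,4) = 70 + 330 + 15 = 415.
Probability = 415/12650 = 83/2530.

83/2530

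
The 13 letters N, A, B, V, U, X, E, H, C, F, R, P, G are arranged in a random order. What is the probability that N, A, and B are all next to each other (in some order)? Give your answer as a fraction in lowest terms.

1/26

There are 13! = 6227020800 arrangements.
Treat the three as one block: 11! placements × 3! orders within the block = 39916800·6 = 239500800.
Probability = 239500800/6227020800 = 1/26.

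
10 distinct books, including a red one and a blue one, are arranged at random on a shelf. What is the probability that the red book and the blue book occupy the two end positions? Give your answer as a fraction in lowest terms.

1/45

There are 10! = 3628800 arrangements.
Place the red book and the blue book at the ends in 2 ways, arrange the remaining 8 in 8! = 40320 ways: 2·40320 = 80640.
Probability = 80640/3628800 = 1/45.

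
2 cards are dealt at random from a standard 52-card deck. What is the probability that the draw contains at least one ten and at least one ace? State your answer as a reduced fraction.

8/663

There are C(52,2) = 1326 possible draws.
By inclusion-exclusion on the complements, draws missing all tens or all aces: C(48,2) + C(48,2) − C(44,2) = 1128 + 1128 − 946 = 1310.
So draws with at least one of each: 1326 − 1310 = 16, probability 16/1326 = 8/663.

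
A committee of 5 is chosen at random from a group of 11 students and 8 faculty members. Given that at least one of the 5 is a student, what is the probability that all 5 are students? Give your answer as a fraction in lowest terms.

21/526

Work in counts. Selections with at least one student: C(19,5) − C(8,5) = 11628 − 56 = 11572.
Of those, selections where all 5 are students: C(11,5) = 462.
Conditional probability = 462/11572 = 21/526.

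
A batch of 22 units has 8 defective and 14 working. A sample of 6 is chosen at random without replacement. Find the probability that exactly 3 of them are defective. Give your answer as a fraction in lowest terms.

Total number of selections: C(22,6) = 74613.
Selections with exactly 3 defective: choose 3 of the 8 defective and 3 of the 14 working, C(8,3)·C(14,3) = 56·364 = 20384.
Probability = 20384/74613 = 2912/10659.

2912/10659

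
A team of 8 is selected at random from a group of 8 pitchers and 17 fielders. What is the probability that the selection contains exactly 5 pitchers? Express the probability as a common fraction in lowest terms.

7616/216315

There are C(25,8) = 1081575 ways to choose 8 from 25.
Selections with exactly 5 pitchers: choose 5 of the 8 pitchers and 3 of the 17 fielders, C(8,5)·C(17,3) = 56·680 = 38080.
Probability = 38080/1081575 = 7616/216315.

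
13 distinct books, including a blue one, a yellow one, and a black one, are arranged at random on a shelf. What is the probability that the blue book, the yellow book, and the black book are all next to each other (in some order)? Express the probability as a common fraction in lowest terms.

1/26

There are 13! = 6227020800 arrangements.
Treat the three as one block: 11! placements × 3! orders within the block = 39916800·6 = 239500800.
Probability = 239500800/6227020800 = 1/26.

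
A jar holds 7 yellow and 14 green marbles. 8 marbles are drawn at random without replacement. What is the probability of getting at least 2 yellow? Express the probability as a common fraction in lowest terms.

2801/3230

There are C(21,8) = 203490 ways to choose the 8.
Count the complement (fewer than 2 yellow): C(7,0)·C(14,8) + C(7,1)·C(14,7) = 3003 + 24024 = 27027.
Probability = 1 − 27027/203490 = 176463/203490 = 2801/3230.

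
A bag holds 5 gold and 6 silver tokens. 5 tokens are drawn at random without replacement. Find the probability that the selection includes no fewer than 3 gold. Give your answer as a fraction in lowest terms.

Total selections: C(11,5) = 462.
Favorable selections (no fewer than 3 gold): C(5,3)·C(6,2) + C(5,4)·C(6,1) + C(5,5)·C(6,0) = 150 + 30 + 1 = 181.
Probability = 181/462.

181/462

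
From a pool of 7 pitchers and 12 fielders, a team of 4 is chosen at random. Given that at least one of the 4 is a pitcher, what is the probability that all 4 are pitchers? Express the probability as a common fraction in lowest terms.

Work in counts. Selections with at least one pitcher: C(19,4) − C(12,4) = 3876 − 495 = 3381.
Of those, selections where all 4 are pitchers: C(7,4) = 35.
Conditional probability = 35/3381 = 5/483.

5/483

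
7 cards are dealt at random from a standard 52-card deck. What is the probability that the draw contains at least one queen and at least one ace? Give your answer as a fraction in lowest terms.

There are C(52,7) = 133784560 possible draws.
By inclusion-exclusion on the complements, draws missing all queens or all aces: C(48,7) + C(48,7) − C(44,7) = 73629072 + 73629072 − 38320568 = 108937576.
So draws with at least one of each: 133784560 − 108937576 = 24846984, probability 24846984/133784560 = 3105873/16723070.

3105873/16723070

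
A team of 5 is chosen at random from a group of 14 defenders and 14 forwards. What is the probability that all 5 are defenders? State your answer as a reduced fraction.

11/540

There are C(28,5) = 98280 possible selections.
Selections with all defenders: C(14,5) = 2002.
Probability = 2002/98280 = 11/540.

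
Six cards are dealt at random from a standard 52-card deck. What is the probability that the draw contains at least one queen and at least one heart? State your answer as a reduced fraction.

6772177/20358520

There are C(52,6) = 20358520 possible draws.
By inclusion-exclusion on the complements, draws missing all queens or all hearts: C(48,6) + C(39,6) − C(36,6) = 12271512 + 3262623 − 1947792 = 13586343.
So draws with at least one of each: 20358520 − 13586343 = 6772177, probability 6772177/20358520.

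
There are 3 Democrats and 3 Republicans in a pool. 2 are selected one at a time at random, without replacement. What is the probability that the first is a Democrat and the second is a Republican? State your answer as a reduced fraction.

Multiply the conditional probabilities at each draw: 3/6 · 3/5 = 9/30 = 3/10.

3/10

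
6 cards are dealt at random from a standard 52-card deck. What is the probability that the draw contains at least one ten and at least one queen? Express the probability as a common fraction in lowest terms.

There are C(52,6) = 20358520 possible draws.
By inclusion-exclusion on the complements, draws missing all tens or all queens: C(48,6) + C(48,6) − C(44,6) = 12271512 + 12271512 − 7059052 = 17483972.
So draws with at least one of each: 20358520 − 17483972 = 2874548, probability 2874548/20358520 = 718637/5089630.

718637/5089630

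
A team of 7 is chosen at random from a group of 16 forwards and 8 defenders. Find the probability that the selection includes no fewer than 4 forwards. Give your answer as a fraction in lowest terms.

There are C(24,7) = 346104 ways to choose the 7.
Favorable selections (no fewer than 4 forwards): C(16,4)·C(8,3) + C(16,5)·C(8,2) + C(16,6)·C(8,1) + C(16,7)·C(8,0) = 101920 + 122304 + 64064 + 11440 = 299728.
Probability = 299728/346104 = 3406/3933.

3406/3933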